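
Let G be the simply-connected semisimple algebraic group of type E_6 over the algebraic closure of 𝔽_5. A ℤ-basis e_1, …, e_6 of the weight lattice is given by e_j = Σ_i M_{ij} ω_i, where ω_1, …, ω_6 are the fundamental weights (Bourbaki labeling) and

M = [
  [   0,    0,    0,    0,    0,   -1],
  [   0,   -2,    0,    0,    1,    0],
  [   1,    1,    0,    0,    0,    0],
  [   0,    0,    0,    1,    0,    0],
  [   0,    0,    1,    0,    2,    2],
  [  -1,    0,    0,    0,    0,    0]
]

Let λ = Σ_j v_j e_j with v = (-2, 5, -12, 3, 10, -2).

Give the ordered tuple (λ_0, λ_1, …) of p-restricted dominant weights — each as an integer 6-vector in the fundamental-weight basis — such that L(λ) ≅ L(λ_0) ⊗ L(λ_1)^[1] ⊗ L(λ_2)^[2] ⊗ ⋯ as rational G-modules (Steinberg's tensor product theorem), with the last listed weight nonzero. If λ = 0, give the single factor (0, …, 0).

((2, 0, 3, 3, 4, 2),)

Change of basis e → ω: c = M·v where v = (-2, 5, -12, 3, 10, -2):
  c_1 = (0)·(-2) + (0)·(5) + (0)·(-12) + (0)·(3) + (0)·(10) + (-1)·(-2) = 2
  c_2 = (0)·(-2) + (-2)·(5) + (0)·(-12) + (0)·(3) + (1)·(10) + (0)·(-2) = 0
  c_3 = (1)·(-2) + (1)·(5) + (0)·(-12) + (0)·(3) + (0)·(10) + (0)·(-2) = 3
  c_4 = (0)·(-2) + (0)·(5) + (0)·(-12) + (1)·(3) + (0)·(10) + (0)·(-2) = 3
  c_5 = (0)·(-2) + (0)·(5) + (1)·(-12) + (0)·(3) + (2)·(10) + (2)·(-2) = 4
  c_6 = (-1)·(-2) + (0)·(5) + (0)·(-12) + (0)·(3) + (0)·(10) + (0)·(-2) = 2
Base-5 expansion of each c_i:
  c_1 = 2 = 2·5^0
  c_2 = 0
  c_3 = 3 = 3·5^0
  c_4 = 3 = 3·5^0
  c_5 = 4 = 4·5^0
  c_6 = 2 = 2·5^0
Factor λ_0 = (2, 0, 3, 3, 4, 2)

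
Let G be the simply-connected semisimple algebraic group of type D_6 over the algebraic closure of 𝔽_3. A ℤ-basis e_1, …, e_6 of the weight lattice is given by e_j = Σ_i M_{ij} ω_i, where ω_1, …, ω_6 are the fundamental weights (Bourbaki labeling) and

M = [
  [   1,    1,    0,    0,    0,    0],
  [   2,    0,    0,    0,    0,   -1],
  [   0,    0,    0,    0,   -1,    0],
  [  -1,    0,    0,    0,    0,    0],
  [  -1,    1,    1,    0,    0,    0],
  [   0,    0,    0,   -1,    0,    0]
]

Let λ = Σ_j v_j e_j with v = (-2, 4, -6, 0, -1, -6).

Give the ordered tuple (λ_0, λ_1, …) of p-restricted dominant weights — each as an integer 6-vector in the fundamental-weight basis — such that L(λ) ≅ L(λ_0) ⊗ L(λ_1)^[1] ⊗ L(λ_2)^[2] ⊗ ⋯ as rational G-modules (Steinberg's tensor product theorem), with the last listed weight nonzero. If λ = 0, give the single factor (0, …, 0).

Converting to the ω-basis (c_i = row i of M dotted with v = (-2, 4, -6, 0, -1, -6)):
  c_1 = (1)·(-2) + 1·4 + (0)·(-6) + 0·0 + (0)·(-1) + (0)·(-6) = 2
  c_2 = (2)·(-2) + 0·4 + (0)·(-6) + 0·0 + (0)·(-1) + (-1)·(-6) = 2
  c_3 = (0)·(-2) + 0·4 + (0)·(-6) + 0·0 + (-1)·(-1) + (0)·(-6) = 1
  c_4 = (-1)·(-2) + 0·4 + (0)·(-6) + 0·0 + (0)·(-1) + (0)·(-6) = 2
  c_5 = (-1)·(-2) + 1·4 + (1)·(-6) + 0·0 + (0)·(-1) + (0)·(-6) = 0
  c_6 = (0)·(-2) + 0·4 + (0)·(-6) + (-1)·(0) + (0)·(-1) + (0)·(-6) = 0
Base-3 expansion of each c_i:
  c_1 = 2 = 2·3^0
  c_2 = 2 = 2·3^0
  c_3 = 1 = 1·3^0
  c_4 = 2 = 2·3^0
  c_5 = 0
  c_6 = 0
λ_0 = (2, 2, 1, 2, 0, 0)

((2, 2, 1, 2, 0, 0),)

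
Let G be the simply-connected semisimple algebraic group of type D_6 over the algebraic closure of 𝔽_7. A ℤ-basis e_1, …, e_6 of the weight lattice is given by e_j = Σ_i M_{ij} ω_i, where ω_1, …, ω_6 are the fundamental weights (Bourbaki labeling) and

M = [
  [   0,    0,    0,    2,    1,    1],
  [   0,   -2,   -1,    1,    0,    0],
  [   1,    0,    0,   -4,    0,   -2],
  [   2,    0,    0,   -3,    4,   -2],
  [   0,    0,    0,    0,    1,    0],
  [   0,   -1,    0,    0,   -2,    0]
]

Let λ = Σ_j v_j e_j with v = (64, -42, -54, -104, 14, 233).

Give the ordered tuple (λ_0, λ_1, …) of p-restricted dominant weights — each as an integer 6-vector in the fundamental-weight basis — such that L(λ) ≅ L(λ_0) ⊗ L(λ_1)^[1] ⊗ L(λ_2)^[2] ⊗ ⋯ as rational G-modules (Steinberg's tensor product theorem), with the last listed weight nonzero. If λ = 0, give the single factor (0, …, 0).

((4, 6, 0, 2, 0, 0), (5, 4, 2, 4, 2, 2))

ω-coordinates c = M·v, v = (64, -42, -54, -104, 14, 233):
  c_1 = (0)·(64) + (0)·(-42) + (0)·(-54) + (2)·(-104) + (1)·(14) + (1)·(233) = 39
  c_2 = (0)·(64) + (-2)·(-42) + (-1)·(-54) + (1)·(-104) + (0)·(14) + (0)·(233) = 34
  c_3 = (1)·(64) + (0)·(-42) + (0)·(-54) + (-4)·(-104) + (0)·(14) + (-2)·(233) = 14
  c_4 = (2)·(64) + (0)·(-42) + (0)·(-54) + (-3)·(-104) + (4)·(14) + (-2)·(233) = 30
  c_5 = (0)·(64) + (0)·(-42) + (0)·(-54) + (0)·(-104) + (1)·(14) + (0)·(233) = 14
  c_6 = (0)·(64) + (-1)·(-42) + (0)·(-54) + (0)·(-104) + (-2)·(14) + (0)·(233) = 14
p = 7; digits c_i = Σ_j d_{ij}·7^j, 0 ≤ d_{ij} < 7:
  c_1 = 39 = 4·7^0 + 5·7^1
  c_2 = 34 = 6·7^0 + 4·7^1
  c_3 = 14 = 0·7^0 + 2·7^1
  c_4 = 30 = 2·7^0 + 4·7^1
  c_5 = 14 = 0·7^0 + 2·7^1
  c_6 = 14 = 0·7^0 + 2·7^1
Factor λ_0 = (4, 6, 0, 2, 0, 0)
Factor λ_1 = (5, 4, 2, 4, 2, 2)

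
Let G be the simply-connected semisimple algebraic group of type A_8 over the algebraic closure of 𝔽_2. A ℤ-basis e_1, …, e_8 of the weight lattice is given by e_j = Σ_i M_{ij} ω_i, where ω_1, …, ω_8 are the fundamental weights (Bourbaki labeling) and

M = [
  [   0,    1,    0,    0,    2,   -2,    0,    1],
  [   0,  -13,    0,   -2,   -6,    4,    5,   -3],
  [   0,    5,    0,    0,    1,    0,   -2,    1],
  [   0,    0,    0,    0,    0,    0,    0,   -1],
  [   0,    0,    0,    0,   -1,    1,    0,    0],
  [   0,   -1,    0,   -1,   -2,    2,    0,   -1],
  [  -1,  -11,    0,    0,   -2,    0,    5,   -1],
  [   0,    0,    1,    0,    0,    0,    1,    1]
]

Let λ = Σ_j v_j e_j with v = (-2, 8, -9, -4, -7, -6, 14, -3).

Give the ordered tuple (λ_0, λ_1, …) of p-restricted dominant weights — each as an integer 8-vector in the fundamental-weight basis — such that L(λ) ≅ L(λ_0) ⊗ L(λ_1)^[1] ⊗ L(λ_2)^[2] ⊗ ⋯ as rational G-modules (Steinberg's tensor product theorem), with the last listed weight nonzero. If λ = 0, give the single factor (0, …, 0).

ω-coordinates c = M·v, v = (-2, 8, -9, -4, -7, -6, 14, -3):
  c_1 = (0)·(-2) + 1·8 + (0)·(-9) + (0)·(-4) + (2)·(-7) + (-2)·(-6) + 0·14 + (1)·(-3) = 3
  c_2 = (0)·(-2) + (-13)·(8) + (0)·(-9) + (-2)·(-4) + (-6)·(-7) + (4)·(-6) + 5·14 + (-3)·(-3) = 1
  c_3 = (0)·(-2) + 5·8 + (0)·(-9) + (0)·(-4) + (1)·(-7) + (0)·(-6) + (-2)·(14) + (1)·(-3) = 2
  c_4 = (0)·(-2) + 0·8 + (0)·(-9) + (0)·(-4) + (0)·(-7) + (0)·(-6) + 0·14 + (-1)·(-3) = 3
  c_5 = (0)·(-2) + 0·8 + (0)·(-9) + (0)·(-4) + (-1)·(-7) + (1)·(-6) + 0·14 + (0)·(-3) = 1
  c_6 = (0)·(-2) + (-1)·(8) + (0)·(-9) + (-1)·(-4) + (-2)·(-7) + (2)·(-6) + 0·14 + (-1)·(-3) = 1
  c_7 = (-1)·(-2) + (-11)·(8) + (0)·(-9) + (0)·(-4) + (-2)·(-7) + (0)·(-6) + 5·14 + (-1)·(-3) = 1
  c_8 = (0)·(-2) + 0·8 + (1)·(-9) + (0)·(-4) + (0)·(-7) + (0)·(-6) + 1·14 + (1)·(-3) = 2
Expand coordinatewise in base 2:
  c_1 = 3 = 1·2^0 + 1·2^1
  c_2 = 1 = 1·2^0
  c_3 = 2 = 0·2^0 + 1·2^1
  c_4 = 3 = 1·2^0 + 1·2^1
  c_5 = 1 = 1·2^0
  c_6 = 1 = 1·2^0
  c_7 = 1 = 1·2^0
  c_8 = 2 = 0·2^0 + 1·2^1
λ_0 = (1, 1, 0, 1, 1, 1, 1, 0)
λ_1 = (1, 0, 1, 1, 0, 0, 0, 1)

((1, 1, 0, 1, 1, 1, 1, 0), (1, 0, 1, 1, 0, 0, 0, 1))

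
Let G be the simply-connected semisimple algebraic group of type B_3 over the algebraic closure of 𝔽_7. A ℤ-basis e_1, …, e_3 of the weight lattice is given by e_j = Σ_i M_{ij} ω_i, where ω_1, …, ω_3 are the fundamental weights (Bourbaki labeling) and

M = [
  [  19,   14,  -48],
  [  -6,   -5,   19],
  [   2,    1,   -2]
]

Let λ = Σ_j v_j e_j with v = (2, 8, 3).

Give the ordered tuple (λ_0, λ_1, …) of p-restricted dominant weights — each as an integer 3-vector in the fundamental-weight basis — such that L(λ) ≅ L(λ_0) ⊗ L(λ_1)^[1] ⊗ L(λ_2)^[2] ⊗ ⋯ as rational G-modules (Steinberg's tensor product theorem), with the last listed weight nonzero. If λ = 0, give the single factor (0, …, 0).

In the fundamental-weight basis, λ has coordinates c = M·v (v = (2, 8, 3)):
  c_1 = (19)·(2) + (14)·(8) + (-48)·(3) = 6
  c_2 = (-6)·(2) + (-5)·(8) + (19)·(3) = 5
  c_3 = (2)·(2) + (1)·(8) + (-2)·(3) = 6
Writing each c_i in base p = 7:
  c_1 = 6 = 6·7^0
  c_2 = 5 = 5·7^0
  c_3 = 6 = 6·7^0
p-restricted factor λ_0 = (6, 5, 6)

((6, 5, 6),)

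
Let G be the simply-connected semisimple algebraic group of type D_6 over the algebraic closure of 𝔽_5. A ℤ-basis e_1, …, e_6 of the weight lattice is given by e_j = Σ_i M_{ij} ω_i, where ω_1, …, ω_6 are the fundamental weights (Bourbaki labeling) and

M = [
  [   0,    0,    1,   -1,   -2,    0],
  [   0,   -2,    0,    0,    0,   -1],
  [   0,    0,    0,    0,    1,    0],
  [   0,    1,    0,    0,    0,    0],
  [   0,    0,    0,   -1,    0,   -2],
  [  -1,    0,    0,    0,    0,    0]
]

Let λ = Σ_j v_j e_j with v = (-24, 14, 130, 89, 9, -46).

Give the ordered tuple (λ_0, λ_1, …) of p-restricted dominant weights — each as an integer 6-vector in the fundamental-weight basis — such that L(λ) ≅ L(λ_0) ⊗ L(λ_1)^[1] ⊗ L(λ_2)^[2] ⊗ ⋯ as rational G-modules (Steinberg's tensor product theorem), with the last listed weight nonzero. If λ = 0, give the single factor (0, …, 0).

Converting to the ω-basis (c_i = row i of M dotted with v = (-24, 14, 130, 89, 9, -46)):
  c_1 = (0)·(-24) + (0)·(14) + (1)·(130) + (-1)·(89) + (-2)·(9) + (0)·(-46) = 23
  c_2 = (0)·(-24) + (-2)·(14) + (0)·(130) + (0)·(89) + (0)·(9) + (-1)·(-46) = 18
  c_3 = (0)·(-24) + (0)·(14) + (0)·(130) + (0)·(89) + (1)·(9) + (0)·(-46) = 9
  c_4 = (0)·(-24) + (1)·(14) + (0)·(130) + (0)·(89) + (0)·(9) + (0)·(-46) = 14
  c_5 = (0)·(-24) + (0)·(14) + (0)·(130) + (-1)·(89) + (0)·(9) + (-2)·(-46) = 3
  c_6 = (-1)·(-24) + (0)·(14) + (0)·(130) + (0)·(89) + (0)·(9) + (0)·(-46) = 24
Base-5 expansion of each c_i:
  c_1 = 23 = 3·5^0 + 4·5^1
  c_2 = 18 = 3·5^0 + 3·5^1
  c_3 = 9 = 4·5^0 + 1·5^1
  c_4 = 14 = 4·5^0 + 2·5^1
  c_5 = 3 = 3·5^0
  c_6 = 24 = 4·5^0 + 4·5^1
λ_0 = (3, 3, 4, 4, 3, 4)
λ_1 = (4, 3, 1, 2, 0, 4)

((3, 3, 4, 4, 3, 4), (4, 3, 1, 2, 0, 4))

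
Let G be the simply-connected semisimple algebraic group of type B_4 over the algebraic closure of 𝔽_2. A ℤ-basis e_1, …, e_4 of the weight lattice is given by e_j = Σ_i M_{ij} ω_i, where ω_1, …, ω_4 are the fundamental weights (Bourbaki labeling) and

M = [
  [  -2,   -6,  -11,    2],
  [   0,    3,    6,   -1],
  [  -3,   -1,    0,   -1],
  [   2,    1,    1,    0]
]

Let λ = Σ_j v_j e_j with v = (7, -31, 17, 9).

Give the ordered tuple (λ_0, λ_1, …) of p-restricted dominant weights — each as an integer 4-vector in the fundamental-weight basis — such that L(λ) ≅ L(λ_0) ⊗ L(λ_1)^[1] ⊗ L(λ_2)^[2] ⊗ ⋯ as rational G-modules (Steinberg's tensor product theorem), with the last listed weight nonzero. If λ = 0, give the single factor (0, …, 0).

ω-coordinates c = M·v, v = (7, -31, 17, 9):
  c_1 = (-2)·(7) + (-6)·(-31) + (-11)·(17) + (2)·(9) = 3
  c_2 = (0)·(7) + (3)·(-31) + (6)·(17) + (-1)·(9) = 0
  c_3 = (-3)·(7) + (-1)·(-31) + (0)·(17) + (-1)·(9) = 1
  c_4 = (2)·(7) + (1)·(-31) + (1)·(17) + (0)·(9) = 0
Base-2 expansion of each c_i:
  c_1 = 3 = 1·2^0 + 1·2^1
  c_2 = 0
  c_3 = 1 = 1·2^0
  c_4 = 0
p-restricted factor λ_0 = (1, 0, 1, 0)
p-restricted factor λ_1 = (1, 0, 0, 0)

((1, 0, 1, 0), (1, 0, 0, 0))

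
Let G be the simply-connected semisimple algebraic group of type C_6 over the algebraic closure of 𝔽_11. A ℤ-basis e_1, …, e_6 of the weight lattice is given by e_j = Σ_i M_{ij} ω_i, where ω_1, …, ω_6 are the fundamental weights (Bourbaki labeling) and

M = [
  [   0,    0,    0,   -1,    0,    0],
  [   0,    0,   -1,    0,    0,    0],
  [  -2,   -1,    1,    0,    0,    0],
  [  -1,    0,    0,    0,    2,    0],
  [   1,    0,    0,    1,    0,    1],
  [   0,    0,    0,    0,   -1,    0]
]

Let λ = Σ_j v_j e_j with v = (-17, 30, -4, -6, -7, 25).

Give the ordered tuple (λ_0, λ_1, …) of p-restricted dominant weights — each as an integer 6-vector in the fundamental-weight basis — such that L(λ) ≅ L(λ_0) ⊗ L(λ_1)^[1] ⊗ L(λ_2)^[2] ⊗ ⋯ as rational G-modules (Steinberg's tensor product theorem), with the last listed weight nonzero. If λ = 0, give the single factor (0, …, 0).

Compute c_i = Σ_j M_{ij} v_j with v = (-17, 30, -4, -6, -7, 25):
  c_1 = 0*-17 + 0*30 + 0*-4 + -1*-6 + 0*-7 + 0*25 = 6
  c_2 = 0*-17 + 0*30 + -1*-4 + 0*-6 + 0*-7 + 0*25 = 4
  c_3 = -2*-17 + -1*30 + 1*-4 + 0*-6 + 0*-7 + 0*25 = 0
  c_4 = -1*-17 + 0*30 + 0*-4 + 0*-6 + 2*-7 + 0*25 = 3
  c_5 = 1*-17 + 0*30 + 0*-4 + 1*-6 + 0*-7 + 1*25 = 2
  c_6 = 0*-17 + 0*30 + 0*-4 + 0*-6 + -1*-7 + 0*25 = 7
Base-11 expansion of each c_i:
  c_1 = 6 = 6·11^0
  c_2 = 4 = 4·11^0
  c_3 = 0
  c_4 = 3 = 3·11^0
  c_5 = 2 = 2·11^0
  c_6 = 7 = 7·11^0
Factor λ_0 = (6, 4, 0, 3, 2, 7)

((6, 4, 0, 3, 2, 7),)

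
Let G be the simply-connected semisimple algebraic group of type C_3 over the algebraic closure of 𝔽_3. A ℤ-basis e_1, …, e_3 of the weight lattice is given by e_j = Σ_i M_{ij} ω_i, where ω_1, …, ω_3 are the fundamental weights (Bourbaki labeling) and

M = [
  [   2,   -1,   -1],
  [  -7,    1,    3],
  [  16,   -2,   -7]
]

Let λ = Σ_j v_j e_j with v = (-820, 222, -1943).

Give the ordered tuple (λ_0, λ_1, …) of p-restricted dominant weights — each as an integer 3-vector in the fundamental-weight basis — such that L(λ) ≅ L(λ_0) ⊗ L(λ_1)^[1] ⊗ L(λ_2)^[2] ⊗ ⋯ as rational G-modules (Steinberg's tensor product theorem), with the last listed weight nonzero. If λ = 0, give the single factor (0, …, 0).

ω-coordinates c = M·v, v = (-820, 222, -1943):
  c_1 = 2*-820 + -1*222 + -1*-1943 = 81
  c_2 = -7*-820 + 1*222 + 3*-1943 = 133
  c_3 = 16*-820 + -2*222 + -7*-1943 = 37
Expand coordinatewise in base 3:
  c_1 = 81 = 0·3^0 + 0·3^1 + 0·3^2 + 0·3^3 + 1·3^4
  c_2 = 133 = 1·3^0 + 2·3^1 + 2·3^2 + 1·3^3 + 1·3^4
  c_3 = 37 = 1·3^0 + 0·3^1 + 1·3^2 + 1·3^3
Factor λ_0 = (0, 1, 1)
Factor λ_1 = (0, 2, 0)
Factor λ_2 = (0, 2, 1)
Factor λ_3 = (0, 1, 1)
Factor λ_4 = (1, 1, 0)

((0, 1, 1), (0, 2, 0), (0, 2, 1), (0, 1, 1), (1, 1, 0))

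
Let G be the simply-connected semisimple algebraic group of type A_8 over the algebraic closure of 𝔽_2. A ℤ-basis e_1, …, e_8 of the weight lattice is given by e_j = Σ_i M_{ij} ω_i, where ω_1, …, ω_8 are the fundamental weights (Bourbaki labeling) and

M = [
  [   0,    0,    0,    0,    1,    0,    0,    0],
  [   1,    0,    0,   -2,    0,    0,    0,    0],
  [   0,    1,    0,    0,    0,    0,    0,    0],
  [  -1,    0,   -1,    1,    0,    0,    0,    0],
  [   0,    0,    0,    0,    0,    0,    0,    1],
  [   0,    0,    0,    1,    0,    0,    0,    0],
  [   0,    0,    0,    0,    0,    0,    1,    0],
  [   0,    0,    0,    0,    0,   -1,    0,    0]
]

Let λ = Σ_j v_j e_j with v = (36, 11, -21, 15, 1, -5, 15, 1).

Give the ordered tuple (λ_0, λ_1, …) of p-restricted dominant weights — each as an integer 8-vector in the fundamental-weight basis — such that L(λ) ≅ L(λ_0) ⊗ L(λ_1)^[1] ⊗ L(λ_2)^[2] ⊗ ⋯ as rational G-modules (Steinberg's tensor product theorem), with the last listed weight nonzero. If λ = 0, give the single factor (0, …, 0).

In the fundamental-weight basis, λ has coordinates c = M·v (v = (36, 11, -21, 15, 1, -5, 15, 1)):
  c_1 = 0·36 + 0·11 + (0)·(-21) + 0·15 + 1·1 + (0)·(-5) + 0·15 + 0·1 = 1
  c_2 = 1·36 + 0·11 + (0)·(-21) + (-2)·(15) + 0·1 + (0)·(-5) + 0·15 + 0·1 = 6
  c_3 = 0·36 + 1·11 + (0)·(-21) + 0·15 + 0·1 + (0)·(-5) + 0·15 + 0·1 = 11
  c_4 = (-1)·(36) + 0·11 + (-1)·(-21) + 1·15 + 0·1 + (0)·(-5) + 0·15 + 0·1 = 0
  c_5 = 0·36 + 0·11 + (0)·(-21) + 0·15 + 0·1 + (0)·(-5) + 0·15 + 1·1 = 1
  c_6 = 0·36 + 0·11 + (0)·(-21) + 1·15 + 0·1 + (0)·(-5) + 0·15 + 0·1 = 15
  c_7 = 0·36 + 0·11 + (0)·(-21) + 0·15 + 0·1 + (0)·(-5) + 1·15 + 0·1 = 15
  c_8 = 0·36 + 0·11 + (0)·(-21) + 0·15 + 0·1 + (-1)·(-5) + 0·15 + 0·1 = 5
Writing each c_i in base p = 2:
  c_1 = 1 = 1·2^0
  c_2 = 6 = 0·2^0 + 1·2^1 + 1·2^2
  c_3 = 11 = 1·2^0 + 1·2^1 + 0·2^2 + 1·2^3
  c_4 = 0
  c_5 = 1 = 1·2^0
  c_6 = 15 = 1·2^0 + 1·2^1 + 1·2^2 + 1·2^3
  c_7 = 15 = 1·2^0 + 1·2^1 + 1·2^2 + 1·2^3
  c_8 = 5 = 1·2^0 + 0·2^1 + 1·2^2
λ_0 = (1, 0, 1, 0, 1, 1, 1, 1)
λ_1 = (0, 1, 1, 0, 0, 1, 1, 0)
λ_2 = (0, 1, 0, 0, 0, 1, 1, 1)
λ_3 = (0, 0, 1, 0, 0, 1, 1, 0)

((1, 0, 1, 0, 1, 1, 1, 1), (0, 1, 1, 0, 0, 1, 1, 0), (0, 1, 0, 0, 0, 1, 1, 1), (0, 0, 1, 0, 0, 1, 1, 0))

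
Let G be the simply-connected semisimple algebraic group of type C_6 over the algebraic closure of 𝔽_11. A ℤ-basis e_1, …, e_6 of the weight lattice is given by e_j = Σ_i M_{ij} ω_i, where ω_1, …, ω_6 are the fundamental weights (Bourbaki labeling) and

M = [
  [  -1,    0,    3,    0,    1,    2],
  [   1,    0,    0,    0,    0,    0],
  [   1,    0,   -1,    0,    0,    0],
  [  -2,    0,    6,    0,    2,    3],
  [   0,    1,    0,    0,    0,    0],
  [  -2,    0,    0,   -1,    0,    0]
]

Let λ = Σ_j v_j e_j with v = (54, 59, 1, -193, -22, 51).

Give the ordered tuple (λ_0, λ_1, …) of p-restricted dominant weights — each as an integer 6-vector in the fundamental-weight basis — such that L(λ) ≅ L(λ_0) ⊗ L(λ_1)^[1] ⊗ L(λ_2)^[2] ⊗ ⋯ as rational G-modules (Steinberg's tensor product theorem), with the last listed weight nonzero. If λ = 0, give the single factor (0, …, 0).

((7, 10, 9, 7, 4, 8), (2, 4, 4, 0, 5, 7))

ω-coordinates c = M·v, v = (54, 59, 1, -193, -22, 51):
  c_1 = -1*54 + 0*59 + 3*1 + 0*-193 + 1*-22 + 2*51 = 29
  c_2 = 1*54 + 0*59 + 0*1 + 0*-193 + 0*-22 + 0*51 = 54
  c_3 = 1*54 + 0*59 + -1*1 + 0*-193 + 0*-22 + 0*51 = 53
  c_4 = -2*54 + 0*59 + 6*1 + 0*-193 + 2*-22 + 3*51 = 7
  c_5 = 0*54 + 1*59 + 0*1 + 0*-193 + 0*-22 + 0*51 = 59
  c_6 = -2*54 + 0*59 + 0*1 + -1*-193 + 0*-22 + 0*51 = 85
Expand coordinatewise in base 11:
  c_1 = 29 = 7·11^0 + 2·11^1
  c_2 = 54 = 10·11^0 + 4·11^1
  c_3 = 53 = 9·11^0 + 4·11^1
  c_4 = 7 = 7·11^0
  c_5 = 59 = 4·11^0 + 5·11^1
  c_6 = 85 = 8·11^0 + 7·11^1
Factor λ_0 = (7, 10, 9, 7, 4, 8)
Factor λ_1 = (2, 4, 4, 0, 5, 7)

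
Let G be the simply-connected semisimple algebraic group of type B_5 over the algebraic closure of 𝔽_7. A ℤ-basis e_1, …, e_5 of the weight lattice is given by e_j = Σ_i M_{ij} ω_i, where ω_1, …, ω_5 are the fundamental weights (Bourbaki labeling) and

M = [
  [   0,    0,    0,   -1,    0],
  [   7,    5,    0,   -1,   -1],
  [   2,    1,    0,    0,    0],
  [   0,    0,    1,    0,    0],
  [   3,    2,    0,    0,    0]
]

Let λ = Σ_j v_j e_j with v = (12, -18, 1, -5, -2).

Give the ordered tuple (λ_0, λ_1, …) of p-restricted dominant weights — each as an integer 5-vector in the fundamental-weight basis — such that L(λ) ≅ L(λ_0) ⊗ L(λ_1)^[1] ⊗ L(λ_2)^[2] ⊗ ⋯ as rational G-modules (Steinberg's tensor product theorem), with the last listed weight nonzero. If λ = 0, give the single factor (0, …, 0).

((5, 1, 6, 1, 0),)

Compute c_i = Σ_j M_{ij} v_j with v = (12, -18, 1, -5, -2):
  c_1 = 0*12 + 0*-18 + 0*1 + -1*-5 + 0*-2 = 5
  c_2 = 7*12 + 5*-18 + 0*1 + -1*-5 + -1*-2 = 1
  c_3 = 2*12 + 1*-18 + 0*1 + 0*-5 + 0*-2 = 6
  c_4 = 0*12 + 0*-18 + 1*1 + 0*-5 + 0*-2 = 1
  c_5 = 3*12 + 2*-18 + 0*1 + 0*-5 + 0*-2 = 0
Base-7 expansion of each c_i:
  c_1 = 5 = 5·7^0
  c_2 = 1 = 1·7^0
  c_3 = 6 = 6·7^0
  c_4 = 1 = 1·7^0
  c_5 = 0
Factor λ_0 = (5, 1, 6, 1, 0)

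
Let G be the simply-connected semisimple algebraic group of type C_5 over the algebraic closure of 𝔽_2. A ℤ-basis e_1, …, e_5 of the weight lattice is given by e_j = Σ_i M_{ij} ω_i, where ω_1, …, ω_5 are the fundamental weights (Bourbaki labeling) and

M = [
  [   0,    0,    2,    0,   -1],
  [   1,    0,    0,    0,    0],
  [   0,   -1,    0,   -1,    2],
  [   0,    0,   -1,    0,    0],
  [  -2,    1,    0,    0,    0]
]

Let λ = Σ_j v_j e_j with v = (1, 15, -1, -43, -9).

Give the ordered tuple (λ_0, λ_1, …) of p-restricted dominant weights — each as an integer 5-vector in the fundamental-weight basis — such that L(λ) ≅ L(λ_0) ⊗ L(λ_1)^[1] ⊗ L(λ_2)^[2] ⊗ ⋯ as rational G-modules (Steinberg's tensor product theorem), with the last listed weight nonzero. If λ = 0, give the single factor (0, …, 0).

ω-coordinates c = M·v, v = (1, 15, -1, -43, -9):
  c_1 = 0·1 + 0·15 + (2)·(-1) + (0)·(-43) + (-1)·(-9) = 7
  c_2 = 1·1 + 0·15 + (0)·(-1) + (0)·(-43) + (0)·(-9) = 1
  c_3 = 0·1 + (-1)·(15) + (0)·(-1) + (-1)·(-43) + (2)·(-9) = 10
  c_4 = 0·1 + 0·15 + (-1)·(-1) + (0)·(-43) + (0)·(-9) = 1
  c_5 = (-2)·(1) + 1·15 + (0)·(-1) + (0)·(-43) + (0)·(-9) = 13
p = 2; digits c_i = Σ_j d_{ij}·2^j, 0 ≤ d_{ij} < 2:
  c_1 = 7 = 1·2^0 + 1·2^1 + 1·2^2
  c_2 = 1 = 1·2^0
  c_3 = 10 = 0·2^0 + 1·2^1 + 0·2^2 + 1·2^3
  c_4 = 1 = 1·2^0
  c_5 = 13 = 1·2^0 + 0·2^1 + 1·2^2 + 1·2^3
p-restricted factor λ_0 = (1, 1, 0, 1, 1)
p-restricted factor λ_1 = (1, 0, 1, 0, 0)
p-restricted factor λ_2 = (1, 0, 0, 0, 1)
p-restricted factor λ_3 = (0, 0, 1, 0, 1)

((1, 1, 0, 1, 1), (1, 0, 1, 0, 0), (1, 0, 0, 0, 1), (0, 0, 1, 0, 1))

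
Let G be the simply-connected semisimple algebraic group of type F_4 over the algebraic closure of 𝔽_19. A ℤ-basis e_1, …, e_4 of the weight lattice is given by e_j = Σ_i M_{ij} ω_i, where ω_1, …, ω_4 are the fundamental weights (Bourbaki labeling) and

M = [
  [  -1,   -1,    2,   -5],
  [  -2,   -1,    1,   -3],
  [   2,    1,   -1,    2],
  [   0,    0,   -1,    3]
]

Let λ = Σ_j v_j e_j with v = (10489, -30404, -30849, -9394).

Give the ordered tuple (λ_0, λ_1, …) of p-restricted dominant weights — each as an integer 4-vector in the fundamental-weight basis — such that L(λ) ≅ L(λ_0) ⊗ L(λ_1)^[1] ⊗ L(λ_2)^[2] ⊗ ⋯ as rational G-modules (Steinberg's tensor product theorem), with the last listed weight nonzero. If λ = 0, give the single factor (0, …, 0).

((0, 14, 13, 7), (7, 13, 5, 7), (14, 18, 7, 7))

Change of basis e → ω: c = M·v where v = (10489, -30404, -30849, -9394):
  c_1 = (-1)·(10489) + (-1)·(-30404) + (2)·(-30849) + (-5)·(-9394) = 5187
  c_2 = (-2)·(10489) + (-1)·(-30404) + (1)·(-30849) + (-3)·(-9394) = 6759
  c_3 = 2·10489 + (1)·(-30404) + (-1)·(-30849) + (2)·(-9394) = 2635
  c_4 = 0·10489 + (0)·(-30404) + (-1)·(-30849) + (3)·(-9394) = 2667
Expand coordinatewise in base 19:
  c_1 = 5187 = 0·19^0 + 7·19^1 + 14·19^2
  c_2 = 6759 = 14·19^0 + 13·19^1 + 18·19^2
  c_3 = 2635 = 13·19^0 + 5·19^1 + 7·19^2
  c_4 = 2667 = 7·19^0 + 7·19^1 + 7·19^2
Factor λ_0 = (0, 14, 13, 7)
Factor λ_1 = (7, 13, 5, 7)
Factor λ_2 = (14, 18, 7, 7)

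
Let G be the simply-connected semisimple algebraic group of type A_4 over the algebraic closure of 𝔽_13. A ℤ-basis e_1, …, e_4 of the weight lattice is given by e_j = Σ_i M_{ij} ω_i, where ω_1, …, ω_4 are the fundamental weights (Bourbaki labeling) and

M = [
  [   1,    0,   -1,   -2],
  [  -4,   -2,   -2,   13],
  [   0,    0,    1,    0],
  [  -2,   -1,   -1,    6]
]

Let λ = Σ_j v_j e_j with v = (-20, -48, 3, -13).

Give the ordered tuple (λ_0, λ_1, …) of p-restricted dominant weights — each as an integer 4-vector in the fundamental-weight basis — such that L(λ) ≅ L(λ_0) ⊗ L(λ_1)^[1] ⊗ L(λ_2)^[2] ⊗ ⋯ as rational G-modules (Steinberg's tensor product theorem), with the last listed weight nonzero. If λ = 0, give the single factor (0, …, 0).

((3, 1, 3, 7),)

Compute c_i = Σ_j M_{ij} v_j with v = (-20, -48, 3, -13):
  c_1 = 1*-20 + 0*-48 + -1*3 + -2*-13 = 3
  c_2 = -4*-20 + -2*-48 + -2*3 + 13*-13 = 1
  c_3 = 0*-20 + 0*-48 + 1*3 + 0*-13 = 3
  c_4 = -2*-20 + -1*-48 + -1*3 + 6*-13 = 7
p = 13; digits c_i = Σ_j d_{ij}·13^j, 0 ≤ d_{ij} < 13:
  c_1 = 3 = 3·13^0
  c_2 = 1 = 1·13^0
  c_3 = 3 = 3·13^0
  c_4 = 7 = 7·13^0
Factor λ_0 = (3, 1, 3, 7)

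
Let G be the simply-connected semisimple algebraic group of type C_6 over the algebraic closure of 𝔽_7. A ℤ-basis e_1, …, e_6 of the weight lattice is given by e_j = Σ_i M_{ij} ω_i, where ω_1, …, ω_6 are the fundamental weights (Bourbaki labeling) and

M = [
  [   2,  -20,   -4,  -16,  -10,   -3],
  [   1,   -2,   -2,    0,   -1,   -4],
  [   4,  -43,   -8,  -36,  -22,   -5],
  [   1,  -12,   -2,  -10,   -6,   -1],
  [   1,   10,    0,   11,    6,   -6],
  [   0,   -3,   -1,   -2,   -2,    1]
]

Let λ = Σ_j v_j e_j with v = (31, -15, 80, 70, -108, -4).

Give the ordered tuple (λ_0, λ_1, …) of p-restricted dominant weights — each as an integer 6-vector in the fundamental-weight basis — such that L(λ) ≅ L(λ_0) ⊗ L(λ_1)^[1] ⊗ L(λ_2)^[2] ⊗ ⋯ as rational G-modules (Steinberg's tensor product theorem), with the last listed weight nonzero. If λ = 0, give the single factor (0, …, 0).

ω-coordinates c = M·v, v = (31, -15, 80, 70, -108, -4):
  c_1 = 2·31 + (-20)·(-15) + (-4)·(80) + (-16)·(70) + (-10)·(-108) + (-3)·(-4) = 14
  c_2 = 1·31 + (-2)·(-15) + (-2)·(80) + 0·70 + (-1)·(-108) + (-4)·(-4) = 25
  c_3 = 4·31 + (-43)·(-15) + (-8)·(80) + (-36)·(70) + (-22)·(-108) + (-5)·(-4) = 5
  c_4 = 1·31 + (-12)·(-15) + (-2)·(80) + (-10)·(70) + (-6)·(-108) + (-1)·(-4) = 3
  c_5 = 1·31 + (10)·(-15) + 0·80 + 11·70 + (6)·(-108) + (-6)·(-4) = 27
  c_6 = 0·31 + (-3)·(-15) + (-1)·(80) + (-2)·(70) + (-2)·(-108) + (1)·(-4) = 37
Base-7 expansion of each c_i:
  c_1 = 14 = 0·7^0 + 2·7^1
  c_2 = 25 = 4·7^0 + 3·7^1
  c_3 = 5 = 5·7^0
  c_4 = 3 = 3·7^0
  c_5 = 27 = 6·7^0 + 3·7^1
  c_6 = 37 = 2·7^0 + 5·7^1
p-restricted factor λ_0 = (0, 4, 5, 3, 6, 2)
p-restricted factor λ_1 = (2, 3, 0, 0, 3, 5)

((0, 4, 5, 3, 6, 2), (2, 3, 0, 0, 3, 5))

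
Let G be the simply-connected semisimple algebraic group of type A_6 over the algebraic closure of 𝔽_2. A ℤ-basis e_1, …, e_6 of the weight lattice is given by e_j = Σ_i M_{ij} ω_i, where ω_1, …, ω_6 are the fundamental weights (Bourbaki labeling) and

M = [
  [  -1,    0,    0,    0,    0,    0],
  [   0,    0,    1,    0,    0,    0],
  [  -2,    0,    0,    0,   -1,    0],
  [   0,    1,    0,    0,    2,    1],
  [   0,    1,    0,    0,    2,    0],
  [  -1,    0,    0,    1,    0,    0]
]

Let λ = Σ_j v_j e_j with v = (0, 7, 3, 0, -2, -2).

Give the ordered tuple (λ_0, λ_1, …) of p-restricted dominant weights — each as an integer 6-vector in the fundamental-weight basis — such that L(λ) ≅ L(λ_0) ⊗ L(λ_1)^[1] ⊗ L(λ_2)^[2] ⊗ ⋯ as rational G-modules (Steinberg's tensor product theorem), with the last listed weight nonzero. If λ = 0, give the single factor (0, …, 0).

Compute c_i = Σ_j M_{ij} v_j with v = (0, 7, 3, 0, -2, -2):
  c_1 = (-1)·(0) + 0·7 + 0·3 + 0·0 + (0)·(-2) + (0)·(-2) = 0
  c_2 = 0·0 + 0·7 + 1·3 + 0·0 + (0)·(-2) + (0)·(-2) = 3
  c_3 = (-2)·(0) + 0·7 + 0·3 + 0·0 + (-1)·(-2) + (0)·(-2) = 2
  c_4 = 0·0 + 1·7 + 0·3 + 0·0 + (2)·(-2) + (1)·(-2) = 1
  c_5 = 0·0 + 1·7 + 0·3 + 0·0 + (2)·(-2) + (0)·(-2) = 3
  c_6 = (-1)·(0) + 0·7 + 0·3 + 1·0 + (0)·(-2) + (0)·(-2) = 0
p = 2; digits c_i = Σ_j d_{ij}·2^j, 0 ≤ d_{ij} < 2:
  c_1 = 0
  c_2 = 3 = 1·2^0 + 1·2^1
  c_3 = 2 = 0·2^0 + 1·2^1
  c_4 = 1 = 1·2^0
  c_5 = 3 = 1·2^0 + 1·2^1
  c_6 = 0
Factor λ_0 = (0, 1, 0, 1, 1, 0)
Factor λ_1 = (0, 1, 1, 0, 1, 0)

((0, 1, 0, 1, 1, 0), (0, 1, 1, 0, 1, 0))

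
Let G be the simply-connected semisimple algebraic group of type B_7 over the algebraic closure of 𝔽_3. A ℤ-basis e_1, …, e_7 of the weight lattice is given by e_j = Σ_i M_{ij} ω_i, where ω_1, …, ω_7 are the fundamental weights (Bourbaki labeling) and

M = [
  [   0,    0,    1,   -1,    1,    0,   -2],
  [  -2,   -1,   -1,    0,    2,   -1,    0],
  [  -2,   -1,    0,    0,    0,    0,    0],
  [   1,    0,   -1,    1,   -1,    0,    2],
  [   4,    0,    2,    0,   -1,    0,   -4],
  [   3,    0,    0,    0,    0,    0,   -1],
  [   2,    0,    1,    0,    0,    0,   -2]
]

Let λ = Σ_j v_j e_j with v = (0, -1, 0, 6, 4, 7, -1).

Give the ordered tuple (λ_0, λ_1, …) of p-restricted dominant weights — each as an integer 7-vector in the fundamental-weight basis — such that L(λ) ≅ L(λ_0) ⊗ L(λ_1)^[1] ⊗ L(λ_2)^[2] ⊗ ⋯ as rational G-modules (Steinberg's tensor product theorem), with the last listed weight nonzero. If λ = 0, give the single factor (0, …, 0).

ω-coordinates c = M·v, v = (0, -1, 0, 6, 4, 7, -1):
  c_1 = 0*0 + 0*-1 + 1*0 + -1*6 + 1*4 + 0*7 + -2*-1 = 0
  c_2 = -2*0 + -1*-1 + -1*0 + 0*6 + 2*4 + -1*7 + 0*-1 = 2
  c_3 = -2*0 + -1*-1 + 0*0 + 0*6 + 0*4 + 0*7 + 0*-1 = 1
  c_4 = 1*0 + 0*-1 + -1*0 + 1*6 + -1*4 + 0*7 + 2*-1 = 0
  c_5 = 4*0 + 0*-1 + 2*0 + 0*6 + -1*4 + 0*7 + -4*-1 = 0
  c_6 = 3*0 + 0*-1 + 0*0 + 0*6 + 0*4 + 0*7 + -1*-1 = 1
  c_7 = 2*0 + 0*-1 + 1*0 + 0*6 + 0*4 + 0*7 + -2*-1 = 2
Expand coordinatewise in base 3:
  c_1 = 0
  c_2 = 2 = 2·3^0
  c_3 = 1 = 1·3^0
  c_4 = 0
  c_5 = 0
  c_6 = 1 = 1·3^0
  c_7 = 2 = 2·3^0
Factor λ_0 = (0, 2, 1, 0, 0, 1, 2)

((0, 2, 1, 0, 0, 1, 2),)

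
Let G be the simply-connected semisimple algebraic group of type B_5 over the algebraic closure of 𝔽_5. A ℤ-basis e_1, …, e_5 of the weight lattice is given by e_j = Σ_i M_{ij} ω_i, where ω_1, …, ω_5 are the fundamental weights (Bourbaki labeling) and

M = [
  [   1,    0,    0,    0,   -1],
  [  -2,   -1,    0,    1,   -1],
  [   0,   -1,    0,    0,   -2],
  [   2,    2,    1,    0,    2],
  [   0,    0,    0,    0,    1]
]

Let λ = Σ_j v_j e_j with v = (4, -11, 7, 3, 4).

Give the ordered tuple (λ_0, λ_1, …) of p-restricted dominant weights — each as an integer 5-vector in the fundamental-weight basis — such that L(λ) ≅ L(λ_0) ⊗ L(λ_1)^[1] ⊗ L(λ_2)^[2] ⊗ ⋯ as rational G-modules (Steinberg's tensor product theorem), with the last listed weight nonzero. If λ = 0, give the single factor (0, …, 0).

In the fundamental-weight basis, λ has coordinates c = M·v (v = (4, -11, 7, 3, 4)):
  c_1 = 1*4 + 0*-11 + 0*7 + 0*3 + -1*4 = 0
  c_2 = -2*4 + -1*-11 + 0*7 + 1*3 + -1*4 = 2
  c_3 = 0*4 + -1*-11 + 0*7 + 0*3 + -2*4 = 3
  c_4 = 2*4 + 2*-11 + 1*7 + 0*3 + 2*4 = 1
  c_5 = 0*4 + 0*-11 + 0*7 + 0*3 + 1*4 = 4
Expand coordinatewise in base 5:
  c_1 = 0
  c_2 = 2 = 2·5^0
  c_3 = 3 = 3·5^0
  c_4 = 1 = 1·5^0
  c_5 = 4 = 4·5^0
λ_0 = (0, 2, 3, 1, 4)

((0, 2, 3, 1, 4),)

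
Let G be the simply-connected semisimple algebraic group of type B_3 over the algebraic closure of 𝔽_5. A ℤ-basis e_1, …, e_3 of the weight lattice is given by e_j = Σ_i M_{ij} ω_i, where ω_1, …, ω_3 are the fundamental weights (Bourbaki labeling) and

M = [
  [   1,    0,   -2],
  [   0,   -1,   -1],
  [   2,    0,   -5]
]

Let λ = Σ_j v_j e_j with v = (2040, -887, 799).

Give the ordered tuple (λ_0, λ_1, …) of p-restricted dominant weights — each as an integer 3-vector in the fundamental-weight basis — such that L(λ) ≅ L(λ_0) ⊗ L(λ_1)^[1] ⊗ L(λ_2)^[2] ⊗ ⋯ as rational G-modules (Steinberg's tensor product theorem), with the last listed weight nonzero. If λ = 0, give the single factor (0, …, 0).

ω-coordinates c = M·v, v = (2040, -887, 799):
  c_1 = 1·2040 + (0)·(-887) + (-2)·(799) = 442
  c_2 = 0·2040 + (-1)·(-887) + (-1)·(799) = 88
  c_3 = 2·2040 + (0)·(-887) + (-5)·(799) = 85
Base-5 expansion of each c_i:
  c_1 = 442 = 2·5^0 + 3·5^1 + 2·5^2 + 3·5^3
  c_2 = 88 = 3·5^0 + 2·5^1 + 3·5^2
  c_3 = 85 = 0·5^0 + 2·5^1 + 3·5^2
Factor λ_0 = (2, 3, 0)
Factor λ_1 = (3, 2, 2)
Factor λ_2 = (2, 3, 3)
Factor λ_3 = (3, 0, 0)

((2, 3, 0), (3, 2, 2), (2, 3, 3), (3, 0, 0))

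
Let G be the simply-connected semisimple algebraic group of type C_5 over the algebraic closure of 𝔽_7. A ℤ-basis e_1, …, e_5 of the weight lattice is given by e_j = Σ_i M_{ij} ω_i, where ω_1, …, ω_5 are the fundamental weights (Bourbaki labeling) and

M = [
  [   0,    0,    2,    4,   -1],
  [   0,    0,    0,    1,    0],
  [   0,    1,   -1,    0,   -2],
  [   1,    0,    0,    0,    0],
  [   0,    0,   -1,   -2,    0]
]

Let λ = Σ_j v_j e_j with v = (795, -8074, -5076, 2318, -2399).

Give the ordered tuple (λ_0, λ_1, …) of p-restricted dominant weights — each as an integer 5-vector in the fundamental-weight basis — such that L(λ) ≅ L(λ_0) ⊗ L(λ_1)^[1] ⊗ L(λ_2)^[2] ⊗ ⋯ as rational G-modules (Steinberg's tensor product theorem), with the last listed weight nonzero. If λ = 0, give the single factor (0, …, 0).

((0, 1, 1, 4, 6), (0, 2, 5, 1, 6), (3, 5, 1, 2, 1), (4, 6, 5, 2, 1))

In the fundamental-weight basis, λ has coordinates c = M·v (v = (795, -8074, -5076, 2318, -2399)):
  c_1 = (0)·(795) + (0)·(-8074) + (2)·(-5076) + (4)·(2318) + (-1)·(-2399) = 1519
  c_2 = (0)·(795) + (0)·(-8074) + (0)·(-5076) + (1)·(2318) + (0)·(-2399) = 2318
  c_3 = (0)·(795) + (1)·(-8074) + (-1)·(-5076) + (0)·(2318) + (-2)·(-2399) = 1800
  c_4 = (1)·(795) + (0)·(-8074) + (0)·(-5076) + (0)·(2318) + (0)·(-2399) = 795
  c_5 = (0)·(795) + (0)·(-8074) + (-1)·(-5076) + (-2)·(2318) + (0)·(-2399) = 440
p = 7; digits c_i = Σ_j d_{ij}·7^j, 0 ≤ d_{ij} < 7:
  c_1 = 1519 = 0·7^0 + 0·7^1 + 3·7^2 + 4·7^3
  c_2 = 2318 = 1·7^0 + 2·7^1 + 5·7^2 + 6·7^3
  c_3 = 1800 = 1·7^0 + 5·7^1 + 1·7^2 + 5·7^3
  c_4 = 795 = 4·7^0 + 1·7^1 + 2·7^2 + 2·7^3
  c_5 = 440 = 6·7^0 + 6·7^1 + 1·7^2 + 1·7^3
p-restricted factor λ_0 = (0, 1, 1, 4, 6)
p-restricted factor λ_1 = (0, 2, 5, 1, 6)
p-restricted factor λ_2 = (3, 5, 1, 2, 1)
p-restricted factor λ_3 = (4, 6, 5, 2, 1)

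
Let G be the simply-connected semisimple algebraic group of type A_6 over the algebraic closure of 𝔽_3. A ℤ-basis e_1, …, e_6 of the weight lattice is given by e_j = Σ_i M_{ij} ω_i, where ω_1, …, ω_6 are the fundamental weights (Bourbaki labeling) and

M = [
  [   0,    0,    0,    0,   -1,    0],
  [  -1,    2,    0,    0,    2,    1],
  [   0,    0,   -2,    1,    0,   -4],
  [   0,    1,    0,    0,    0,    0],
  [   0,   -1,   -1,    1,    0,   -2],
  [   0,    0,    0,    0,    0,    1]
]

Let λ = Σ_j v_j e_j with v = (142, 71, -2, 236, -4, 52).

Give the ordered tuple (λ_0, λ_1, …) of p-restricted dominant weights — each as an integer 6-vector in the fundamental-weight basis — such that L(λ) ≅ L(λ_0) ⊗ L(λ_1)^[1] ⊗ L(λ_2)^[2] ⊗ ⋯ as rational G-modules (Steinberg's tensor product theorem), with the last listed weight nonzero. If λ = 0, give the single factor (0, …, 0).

((1, 2, 2, 2, 0, 1), (1, 2, 1, 2, 0, 2), (0, 1, 0, 1, 1, 2), (0, 1, 1, 2, 2, 1))

In the fundamental-weight basis, λ has coordinates c = M·v (v = (142, 71, -2, 236, -4, 52)):
  c_1 = 0·142 + 0·71 + (0)·(-2) + 0·236 + (-1)·(-4) + 0·52 = 4
  c_2 = (-1)·(142) + 2·71 + (0)·(-2) + 0·236 + (2)·(-4) + 1·52 = 44
  c_3 = 0·142 + 0·71 + (-2)·(-2) + 1·236 + (0)·(-4) + (-4)·(52) = 32
  c_4 = 0·142 + 1·71 + (0)·(-2) + 0·236 + (0)·(-4) + 0·52 = 71
  c_5 = 0·142 + (-1)·(71) + (-1)·(-2) + 1·236 + (0)·(-4) + (-2)·(52) = 63
  c_6 = 0·142 + 0·71 + (0)·(-2) + 0·236 + (0)·(-4) + 1·52 = 52
Base-3 expansion of each c_i:
  c_1 = 4 = 1·3^0 + 1·3^1
  c_2 = 44 = 2·3^0 + 2·3^1 + 1·3^2 + 1·3^3
  c_3 = 32 = 2·3^0 + 1·3^1 + 0·3^2 + 1·3^3
  c_4 = 71 = 2·3^0 + 2·3^1 + 1·3^2 + 2·3^3
  c_5 = 63 = 0·3^0 + 0·3^1 + 1·3^2 + 2·3^3
  c_6 = 52 = 1·3^0 + 2·3^1 + 2·3^2 + 1·3^3
Factor λ_0 = (1, 2, 2, 2, 0, 1)
Factor λ_1 = (1, 2, 1, 2, 0, 2)
Factor λ_2 = (0, 1, 0, 1, 1, 2)
Factor λ_3 = (0, 1, 1, 2, 2, 1)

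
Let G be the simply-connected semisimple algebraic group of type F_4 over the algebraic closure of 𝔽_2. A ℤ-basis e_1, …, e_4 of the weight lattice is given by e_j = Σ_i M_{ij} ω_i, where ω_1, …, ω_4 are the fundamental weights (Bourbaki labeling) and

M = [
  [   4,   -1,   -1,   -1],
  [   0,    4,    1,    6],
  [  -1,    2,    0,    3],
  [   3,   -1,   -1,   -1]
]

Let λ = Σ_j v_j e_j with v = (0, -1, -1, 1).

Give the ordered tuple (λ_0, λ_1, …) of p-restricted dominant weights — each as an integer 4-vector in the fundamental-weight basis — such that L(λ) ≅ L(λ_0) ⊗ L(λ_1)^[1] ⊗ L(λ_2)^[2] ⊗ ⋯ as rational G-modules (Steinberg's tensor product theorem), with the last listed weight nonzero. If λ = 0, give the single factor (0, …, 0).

((1, 1, 1, 1),)

ω-coordinates c = M·v, v = (0, -1, -1, 1):
  c_1 = 4*0 + -1*-1 + -1*-1 + -1*1 = 1
  c_2 = 0*0 + 4*-1 + 1*-1 + 6*1 = 1
  c_3 = -1*0 + 2*-1 + 0*-1 + 3*1 = 1
  c_4 = 3*0 + -1*-1 + -1*-1 + -1*1 = 1
p = 2; digits c_i = Σ_j d_{ij}·2^j, 0 ≤ d_{ij} < 2:
  c_1 = 1 = 1·2^0
  c_2 = 1 = 1·2^0
  c_3 = 1 = 1·2^0
  c_4 = 1 = 1·2^0
p-restricted factor λ_0 = (1, 1, 1, 1)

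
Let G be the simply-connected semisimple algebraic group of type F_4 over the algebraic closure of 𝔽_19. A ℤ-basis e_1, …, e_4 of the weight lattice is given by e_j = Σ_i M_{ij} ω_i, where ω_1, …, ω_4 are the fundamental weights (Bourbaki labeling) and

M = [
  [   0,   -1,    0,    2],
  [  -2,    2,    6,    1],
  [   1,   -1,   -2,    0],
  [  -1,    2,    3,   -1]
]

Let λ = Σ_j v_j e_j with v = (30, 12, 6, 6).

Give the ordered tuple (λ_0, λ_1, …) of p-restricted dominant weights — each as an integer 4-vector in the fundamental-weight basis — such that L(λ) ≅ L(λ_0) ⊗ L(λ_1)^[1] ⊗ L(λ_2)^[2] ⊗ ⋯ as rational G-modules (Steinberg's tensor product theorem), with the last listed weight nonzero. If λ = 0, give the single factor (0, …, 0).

Converting to the ω-basis (c_i = row i of M dotted with v = (30, 12, 6, 6)):
  c_1 = 0·30 + (-1)·(12) + 0·6 + 2·6 = 0
  c_2 = (-2)·(30) + 2·12 + 6·6 + 1·6 = 6
  c_3 = 1·30 + (-1)·(12) + (-2)·(6) + 0·6 = 6
  c_4 = (-1)·(30) + 2·12 + 3·6 + (-1)·(6) = 6
p = 19; digits c_i = Σ_j d_{ij}·19^j, 0 ≤ d_{ij} < 19:
  c_1 = 0
  c_2 = 6 = 6·19^0
  c_3 = 6 = 6·19^0
  c_4 = 6 = 6·19^0
p-restricted factor λ_0 = (0, 6, 6, 6)

((0, 6, 6, 6),)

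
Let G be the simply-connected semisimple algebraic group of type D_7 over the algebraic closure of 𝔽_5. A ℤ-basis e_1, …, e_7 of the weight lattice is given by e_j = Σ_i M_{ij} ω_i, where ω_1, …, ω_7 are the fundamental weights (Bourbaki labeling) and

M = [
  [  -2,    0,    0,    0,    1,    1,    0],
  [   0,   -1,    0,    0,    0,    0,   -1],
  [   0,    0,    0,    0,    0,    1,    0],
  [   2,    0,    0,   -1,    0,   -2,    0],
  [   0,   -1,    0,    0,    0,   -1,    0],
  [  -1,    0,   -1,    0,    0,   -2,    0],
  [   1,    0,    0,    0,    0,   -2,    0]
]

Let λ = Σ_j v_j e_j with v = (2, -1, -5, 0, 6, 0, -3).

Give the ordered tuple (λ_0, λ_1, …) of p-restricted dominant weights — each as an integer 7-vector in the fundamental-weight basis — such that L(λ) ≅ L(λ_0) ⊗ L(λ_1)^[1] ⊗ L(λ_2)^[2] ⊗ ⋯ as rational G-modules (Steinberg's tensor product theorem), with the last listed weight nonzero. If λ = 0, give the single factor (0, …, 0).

ω-coordinates c = M·v, v = (2, -1, -5, 0, 6, 0, -3):
  c_1 = (-2)·(2) + (0)·(-1) + (0)·(-5) + (0)·(0) + (1)·(6) + (1)·(0) + (0)·(-3) = 2
  c_2 = (0)·(2) + (-1)·(-1) + (0)·(-5) + (0)·(0) + (0)·(6) + (0)·(0) + (-1)·(-3) = 4
  c_3 = (0)·(2) + (0)·(-1) + (0)·(-5) + (0)·(0) + (0)·(6) + (1)·(0) + (0)·(-3) = 0
  c_4 = (2)·(2) + (0)·(-1) + (0)·(-5) + (-1)·(0) + (0)·(6) + (-2)·(0) + (0)·(-3) = 4
  c_5 = (0)·(2) + (-1)·(-1) + (0)·(-5) + (0)·(0) + (0)·(6) + (-1)·(0) + (0)·(-3) = 1
  c_6 = (-1)·(2) + (0)·(-1) + (-1)·(-5) + (0)·(0) + (0)·(6) + (-2)·(0) + (0)·(-3) = 3
  c_7 = (1)·(2) + (0)·(-1) + (0)·(-5) + (0)·(0) + (0)·(6) + (-2)·(0) + (0)·(-3) = 2
Expand coordinatewise in base 5:
  c_1 = 2 = 2·5^0
  c_2 = 4 = 4·5^0
  c_3 = 0
  c_4 = 4 = 4·5^0
  c_5 = 1 = 1·5^0
  c_6 = 3 = 3·5^0
  c_7 = 2 = 2·5^0
Factor λ_0 = (2, 4, 0, 4, 1, 3, 2)

((2, 4, 0, 4, 1, 3, 2),)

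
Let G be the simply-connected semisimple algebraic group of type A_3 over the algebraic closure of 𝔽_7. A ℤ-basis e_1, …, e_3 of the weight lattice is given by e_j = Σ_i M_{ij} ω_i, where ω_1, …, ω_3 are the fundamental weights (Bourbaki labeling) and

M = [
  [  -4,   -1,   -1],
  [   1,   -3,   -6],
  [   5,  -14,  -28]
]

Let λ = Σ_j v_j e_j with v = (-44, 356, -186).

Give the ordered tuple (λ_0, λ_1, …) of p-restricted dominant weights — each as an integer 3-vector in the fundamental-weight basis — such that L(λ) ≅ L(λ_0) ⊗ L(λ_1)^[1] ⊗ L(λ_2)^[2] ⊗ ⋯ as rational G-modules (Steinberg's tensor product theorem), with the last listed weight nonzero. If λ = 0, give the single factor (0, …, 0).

((6, 4, 4),)

Change of basis e → ω: c = M·v where v = (-44, 356, -186):
  c_1 = (-4)·(-44) + (-1)·(356) + (-1)·(-186) = 6
  c_2 = (1)·(-44) + (-3)·(356) + (-6)·(-186) = 4
  c_3 = (5)·(-44) + (-14)·(356) + (-28)·(-186) = 4
Writing each c_i in base p = 7:
  c_1 = 6 = 6·7^0
  c_2 = 4 = 4·7^0
  c_3 = 4 = 4·7^0
Factor λ_0 = (6, 4, 4)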